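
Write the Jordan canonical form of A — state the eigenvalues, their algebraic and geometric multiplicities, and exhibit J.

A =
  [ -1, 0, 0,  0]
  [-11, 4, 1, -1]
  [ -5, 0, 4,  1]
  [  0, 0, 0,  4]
J_1(-1) ⊕ J_3(4)

The characteristic polynomial is
  det(x·I − A) = x^4 - 11*x^3 + 36*x^2 - 16*x - 64 = (x - 4)^3*(x + 1)

Eigenvalues and multiplicities (the geometric multiplicity of λ is n − rank(A − λI), which equals the number of Jordan blocks for λ):
  λ = -1: algebraic multiplicity = 1, geometric multiplicity = 1
  λ = 4: algebraic multiplicity = 3, geometric multiplicity = 1

Determining the block sizes for each eigenvalue:
  λ = -1: one block (gm = 1), so the single block has size am = 1 → block sizes [1]
  λ = 4: one block (gm = 1), so the single block has size am = 3 → block sizes [3]

Assembling the blocks gives a Jordan form
J =
  [-1, 0, 0, 0]
  [ 0, 4, 1, 0]
  [ 0, 0, 4, 1]
  [ 0, 0, 0, 4]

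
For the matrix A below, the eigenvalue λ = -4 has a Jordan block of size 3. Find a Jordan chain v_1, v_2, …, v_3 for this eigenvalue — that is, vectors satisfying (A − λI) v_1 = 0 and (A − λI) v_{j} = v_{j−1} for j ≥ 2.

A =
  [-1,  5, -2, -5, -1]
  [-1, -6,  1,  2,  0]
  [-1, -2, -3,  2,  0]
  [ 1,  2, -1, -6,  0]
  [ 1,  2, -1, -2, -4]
A Jordan chain for λ = -4 of length 3:
v_1 = (-3, 1, 1, -1, -1)ᵀ
v_2 = (5, -2, -2, 2, 2)ᵀ
v_3 = (0, 1, 0, 0, 0)ᵀ

Let N = A − (-4)·I. We want v_3 with N^3 v_3 = 0 but N^2 v_3 ≠ 0; then v_{j-1} := N · v_j for j = 3, …, 2.

Pick v_3 = (0, 1, 0, 0, 0)ᵀ.
Then v_2 = N · v_3 = (5, -2, -2, 2, 2)ᵀ.
Then v_1 = N · v_2 = (-3, 1, 1, -1, -1)ᵀ.

Sanity check: (A − (-4)·I) v_1 = (0, 0, 0, 0, 0)ᵀ = 0. ✓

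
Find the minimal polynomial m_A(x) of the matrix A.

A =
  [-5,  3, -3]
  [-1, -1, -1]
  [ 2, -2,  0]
x^2 + 4*x + 4

The characteristic polynomial is χ_A(x) = (x + 2)^3, so the eigenvalues are known. The minimal polynomial is
  m_A(x) = Π_λ (x − λ)^{k_λ}
where k_λ is the size of the *largest* Jordan block for λ (equivalently, the smallest k with (A − λI)^k v = 0 for every generalised eigenvector v of λ).

  λ = -2: largest Jordan block has size 2, contributing (x + 2)^2

So m_A(x) = (x + 2)^2 = x^2 + 4*x + 4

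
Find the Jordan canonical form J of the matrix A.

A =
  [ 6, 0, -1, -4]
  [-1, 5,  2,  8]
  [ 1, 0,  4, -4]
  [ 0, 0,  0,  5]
J_3(5) ⊕ J_1(5)

The characteristic polynomial is
  det(x·I − A) = x^4 - 20*x^3 + 150*x^2 - 500*x + 625 = (x - 5)^4

Eigenvalues and multiplicities (the geometric multiplicity of λ is n − rank(A − λI), which equals the number of Jordan blocks for λ):
  λ = 5: algebraic multiplicity = 4, geometric multiplicity = 2

Determining the block sizes for each eigenvalue:
  λ = 5: with am = 4 and gm = 2, the partition is not yet determined (e.g. several partitions of 4 into 2 parts exist). Let N = A − (5)·I. Computing rank(N^1) = 2, rank(N^2) = 1, rank(N^3) = 0; the number of blocks of size ≥ j is rank(N^{j−1}) − rank(N^j), giving [2, 1, 1]. So we have 1 block(s) of size 3, 1 block(s) of size 1 → block sizes [3, 1]

Assembling the blocks gives a Jordan form
J =
  [5, 1, 0, 0]
  [0, 5, 1, 0]
  [0, 0, 5, 0]
  [0, 0, 0, 5]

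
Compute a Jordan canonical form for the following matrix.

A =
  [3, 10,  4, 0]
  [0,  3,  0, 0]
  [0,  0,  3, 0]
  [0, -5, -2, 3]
J_2(3) ⊕ J_1(3) ⊕ J_1(3)

The characteristic polynomial is
  det(x·I − A) = x^4 - 12*x^3 + 54*x^2 - 108*x + 81 = (x - 3)^4

Eigenvalues and multiplicities (the geometric multiplicity of λ is n − rank(A − λI), which equals the number of Jordan blocks for λ):
  λ = 3: algebraic multiplicity = 4, geometric multiplicity = 3

Determining the block sizes for each eigenvalue:
  λ = 3: 3 blocks summing to 4 forces exactly one block of size 2 and the rest size 1 → block sizes [2, 1, 1]

Assembling the blocks gives a Jordan form
J =
  [3, 1, 0, 0]
  [0, 3, 0, 0]
  [0, 0, 3, 0]
  [0, 0, 0, 3]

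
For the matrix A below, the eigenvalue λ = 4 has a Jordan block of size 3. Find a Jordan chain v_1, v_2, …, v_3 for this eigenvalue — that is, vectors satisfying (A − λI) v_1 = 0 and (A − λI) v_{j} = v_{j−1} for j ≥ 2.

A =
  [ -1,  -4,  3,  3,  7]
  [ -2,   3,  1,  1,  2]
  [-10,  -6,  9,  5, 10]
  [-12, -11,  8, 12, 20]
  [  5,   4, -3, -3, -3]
A Jordan chain for λ = 4 of length 3:
v_1 = (2, 0, 2, 6, -2)ᵀ
v_2 = (-5, -2, -10, -12, 5)ᵀ
v_3 = (1, 0, 0, 0, 0)ᵀ

Let N = A − (4)·I. We want v_3 with N^3 v_3 = 0 but N^2 v_3 ≠ 0; then v_{j-1} := N · v_j for j = 3, …, 2.

Pick v_3 = (1, 0, 0, 0, 0)ᵀ.
Then v_2 = N · v_3 = (-5, -2, -10, -12, 5)ᵀ.
Then v_1 = N · v_2 = (2, 0, 2, 6, -2)ᵀ.

Sanity check: (A − (4)·I) v_1 = (0, 0, 0, 0, 0)ᵀ = 0. ✓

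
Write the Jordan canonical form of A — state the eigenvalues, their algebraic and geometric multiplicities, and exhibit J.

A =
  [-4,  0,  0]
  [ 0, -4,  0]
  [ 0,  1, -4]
J_2(-4) ⊕ J_1(-4)

The characteristic polynomial is
  det(x·I − A) = x^3 + 12*x^2 + 48*x + 64 = (x + 4)^3

Eigenvalues and multiplicities (the geometric multiplicity of λ is n − rank(A − λI), which equals the number of Jordan blocks for λ):
  λ = -4: algebraic multiplicity = 3, geometric multiplicity = 2

Determining the block sizes for each eigenvalue:
  λ = -4: 2 blocks summing to 3 forces exactly one block of size 2 and the rest size 1 → block sizes [2, 1]

Assembling the blocks gives a Jordan form
J =
  [-4,  1,  0]
  [ 0, -4,  0]
  [ 0,  0, -4]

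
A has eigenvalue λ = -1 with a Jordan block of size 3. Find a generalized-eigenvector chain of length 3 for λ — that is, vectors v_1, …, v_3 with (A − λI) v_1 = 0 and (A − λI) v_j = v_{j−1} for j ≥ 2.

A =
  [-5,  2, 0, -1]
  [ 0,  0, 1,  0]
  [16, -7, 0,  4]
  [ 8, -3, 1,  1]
A Jordan chain for λ = -1 of length 3:
v_1 = (8, 16, -16, 0)ᵀ
v_2 = (-4, 0, 16, 8)ᵀ
v_3 = (1, 0, 0, 0)ᵀ

Let N = A − (-1)·I. We want v_3 with N^3 v_3 = 0 but N^2 v_3 ≠ 0; then v_{j-1} := N · v_j for j = 3, …, 2.

Pick v_3 = (1, 0, 0, 0)ᵀ.
Then v_2 = N · v_3 = (-4, 0, 16, 8)ᵀ.
Then v_1 = N · v_2 = (8, 16, -16, 0)ᵀ.

Sanity check: (A − (-1)·I) v_1 = (0, 0, 0, 0)ᵀ = 0. ✓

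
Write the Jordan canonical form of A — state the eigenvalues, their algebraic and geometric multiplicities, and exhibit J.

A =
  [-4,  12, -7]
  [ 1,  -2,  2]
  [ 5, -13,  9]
J_3(1)

The characteristic polynomial is
  det(x·I − A) = x^3 - 3*x^2 + 3*x - 1 = (x - 1)^3

Eigenvalues and multiplicities (the geometric multiplicity of λ is n − rank(A − λI), which equals the number of Jordan blocks for λ):
  λ = 1: algebraic multiplicity = 3, geometric multiplicity = 1

Determining the block sizes for each eigenvalue:
  λ = 1: one block (gm = 1), so the single block has size am = 3 → block sizes [3]

Assembling the blocks gives a Jordan form
J =
  [1, 1, 0]
  [0, 1, 1]
  [0, 0, 1]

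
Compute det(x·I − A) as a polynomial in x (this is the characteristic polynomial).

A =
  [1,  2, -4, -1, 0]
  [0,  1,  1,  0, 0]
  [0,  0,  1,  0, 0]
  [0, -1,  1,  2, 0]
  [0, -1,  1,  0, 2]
x^5 - 7*x^4 + 19*x^3 - 25*x^2 + 16*x - 4

Expanding det(x·I − A) (e.g. by cofactor expansion or by noting that A is similar to its Jordan form J, which has the same characteristic polynomial as A) gives
  χ_A(x) = x^5 - 7*x^4 + 19*x^3 - 25*x^2 + 16*x - 4
which factors as (x - 2)^2*(x - 1)^3. The eigenvalues (with algebraic multiplicities) are λ = 1 with multiplicity 3, λ = 2 with multiplicity 2.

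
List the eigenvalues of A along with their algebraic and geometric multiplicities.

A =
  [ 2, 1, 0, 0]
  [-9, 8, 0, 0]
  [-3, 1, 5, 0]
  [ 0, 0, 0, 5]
λ = 5: alg = 4, geom = 3

Step 1 — factor the characteristic polynomial to read off the algebraic multiplicities:
  χ_A(x) = (x - 5)^4

Step 2 — compute geometric multiplicities via the rank-nullity identity g(λ) = n − rank(A − λI):
  rank(A − (5)·I) = 1, so dim ker(A − (5)·I) = n − 1 = 3

Summary:
  λ = 5: algebraic multiplicity = 4, geometric multiplicity = 3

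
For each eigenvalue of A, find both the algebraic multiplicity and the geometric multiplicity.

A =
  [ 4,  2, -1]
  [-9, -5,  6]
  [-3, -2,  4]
λ = 1: alg = 3, geom = 1

Step 1 — factor the characteristic polynomial to read off the algebraic multiplicities:
  χ_A(x) = (x - 1)^3

Step 2 — compute geometric multiplicities via the rank-nullity identity g(λ) = n − rank(A − λI):
  rank(A − (1)·I) = 2, so dim ker(A − (1)·I) = n − 2 = 1

Summary:
  λ = 1: algebraic multiplicity = 3, geometric multiplicity = 1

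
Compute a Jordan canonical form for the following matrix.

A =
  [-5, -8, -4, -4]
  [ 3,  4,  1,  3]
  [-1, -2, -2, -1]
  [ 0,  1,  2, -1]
J_3(-1) ⊕ J_1(-1)

The characteristic polynomial is
  det(x·I − A) = x^4 + 4*x^3 + 6*x^2 + 4*x + 1 = (x + 1)^4

Eigenvalues and multiplicities (the geometric multiplicity of λ is n − rank(A − λI), which equals the number of Jordan blocks for λ):
  λ = -1: algebraic multiplicity = 4, geometric multiplicity = 2

Determining the block sizes for each eigenvalue:
  λ = -1: with am = 4 and gm = 2, the partition is not yet determined (e.g. several partitions of 4 into 2 parts exist). Let N = A − (-1)·I. Computing rank(N^1) = 2, rank(N^2) = 1, rank(N^3) = 0; the number of blocks of size ≥ j is rank(N^{j−1}) − rank(N^j), giving [2, 1, 1]. So we have 1 block(s) of size 3, 1 block(s) of size 1 → block sizes [3, 1]

Assembling the blocks gives a Jordan form
J =
  [-1,  1,  0,  0]
  [ 0, -1,  1,  0]
  [ 0,  0, -1,  0]
  [ 0,  0,  0, -1]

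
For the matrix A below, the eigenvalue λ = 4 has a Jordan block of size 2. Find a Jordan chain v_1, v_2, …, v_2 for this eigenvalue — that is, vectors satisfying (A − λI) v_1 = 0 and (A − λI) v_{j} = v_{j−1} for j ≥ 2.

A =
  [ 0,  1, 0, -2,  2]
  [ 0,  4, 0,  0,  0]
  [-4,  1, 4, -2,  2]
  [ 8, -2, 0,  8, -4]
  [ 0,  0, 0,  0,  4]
A Jordan chain for λ = 4 of length 2:
v_1 = (-4, 0, -4, 8, 0)ᵀ
v_2 = (1, 0, 0, 0, 0)ᵀ

Let N = A − (4)·I. We want v_2 with N^2 v_2 = 0 but N^1 v_2 ≠ 0; then v_{j-1} := N · v_j for j = 2, …, 2.

Pick v_2 = (1, 0, 0, 0, 0)ᵀ.
Then v_1 = N · v_2 = (-4, 0, -4, 8, 0)ᵀ.

Sanity check: (A − (4)·I) v_1 = (0, 0, 0, 0, 0)ᵀ = 0. ✓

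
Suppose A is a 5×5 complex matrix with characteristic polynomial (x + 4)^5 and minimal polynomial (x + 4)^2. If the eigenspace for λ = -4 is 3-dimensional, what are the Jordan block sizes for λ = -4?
Block sizes for λ = -4: [2, 2, 1]

Step 1 — from the characteristic polynomial, algebraic multiplicity of λ = -4 is 5. From dim ker(A − (-4)·I) = 3, there are exactly 3 Jordan blocks for λ = -4.
Step 2 — from the minimal polynomial, the factor (x + 4)^2 tells us the largest block for λ = -4 has size 2.
Step 3 — with total size 5, 3 blocks, and largest block 2, the block sizes (in nonincreasing order) are [2, 2, 1].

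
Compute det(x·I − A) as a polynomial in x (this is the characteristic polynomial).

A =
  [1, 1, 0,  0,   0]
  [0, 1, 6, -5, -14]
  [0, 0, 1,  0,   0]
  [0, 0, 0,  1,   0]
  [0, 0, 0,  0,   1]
x^5 - 5*x^4 + 10*x^3 - 10*x^2 + 5*x - 1

Expanding det(x·I − A) (e.g. by cofactor expansion or by noting that A is similar to its Jordan form J, which has the same characteristic polynomial as A) gives
  χ_A(x) = x^5 - 5*x^4 + 10*x^3 - 10*x^2 + 5*x - 1
which factors as (x - 1)^5. The eigenvalues (with algebraic multiplicities) are λ = 1 with multiplicity 5.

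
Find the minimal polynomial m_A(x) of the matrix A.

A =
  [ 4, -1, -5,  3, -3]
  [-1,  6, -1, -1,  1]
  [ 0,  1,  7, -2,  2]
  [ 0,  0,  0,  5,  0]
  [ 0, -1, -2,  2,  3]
x^3 - 15*x^2 + 75*x - 125

The characteristic polynomial is χ_A(x) = (x - 5)^5, so the eigenvalues are known. The minimal polynomial is
  m_A(x) = Π_λ (x − λ)^{k_λ}
where k_λ is the size of the *largest* Jordan block for λ (equivalently, the smallest k with (A − λI)^k v = 0 for every generalised eigenvector v of λ).

  λ = 5: largest Jordan block has size 3, contributing (x − 5)^3

So m_A(x) = (x - 5)^3 = x^3 - 15*x^2 + 75*x - 125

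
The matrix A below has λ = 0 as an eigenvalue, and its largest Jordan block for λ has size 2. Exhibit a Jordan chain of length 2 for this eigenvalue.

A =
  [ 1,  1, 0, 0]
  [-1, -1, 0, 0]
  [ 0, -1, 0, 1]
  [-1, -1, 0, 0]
A Jordan chain for λ = 0 of length 2:
v_1 = (1, -1, 0, -1)ᵀ
v_2 = (1, 0, 0, 0)ᵀ

Let N = A − (0)·I. We want v_2 with N^2 v_2 = 0 but N^1 v_2 ≠ 0; then v_{j-1} := N · v_j for j = 2, …, 2.

Pick v_2 = (1, 0, 0, 0)ᵀ.
Then v_1 = N · v_2 = (1, -1, 0, -1)ᵀ.

Sanity check: (A − (0)·I) v_1 = (0, 0, 0, 0)ᵀ = 0. ✓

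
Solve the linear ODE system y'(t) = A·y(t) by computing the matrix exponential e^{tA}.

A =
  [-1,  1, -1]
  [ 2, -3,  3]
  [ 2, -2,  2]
e^{tA} =
  [exp(-t), t*exp(-t), -t*exp(-t)]
  [2 - 2*exp(-t), -2*t*exp(-t) + exp(-t), 2*t*exp(-t) + 1 - exp(-t)]
  [2 - 2*exp(-t), -2*t*exp(-t), 2*t*exp(-t) + 1]

Strategy: write A = P · J · P⁻¹ where J is a Jordan canonical form, so e^{tA} = P · e^{tJ} · P⁻¹, and e^{tJ} can be computed block-by-block.

A has Jordan form
J =
  [-1,  1, 0]
  [ 0, -1, 0]
  [ 0,  0, 0]
(up to reordering of blocks).

Per-block formulas:
  For a 1×1 block at λ = 0: exp(t · [0]) = [e^(0t)].
  For a 2×2 Jordan block J_2(-1): exp(t · J_2(-1)) = e^(-1t)·(I + t·N), where N is the 2×2 nilpotent shift.

After assembling e^{tJ} and conjugating by P, we get:

e^{tA} =
  [exp(-t), t*exp(-t), -t*exp(-t)]
  [2 - 2*exp(-t), -2*t*exp(-t) + exp(-t), 2*t*exp(-t) + 1 - exp(-t)]
  [2 - 2*exp(-t), -2*t*exp(-t), 2*t*exp(-t) + 1]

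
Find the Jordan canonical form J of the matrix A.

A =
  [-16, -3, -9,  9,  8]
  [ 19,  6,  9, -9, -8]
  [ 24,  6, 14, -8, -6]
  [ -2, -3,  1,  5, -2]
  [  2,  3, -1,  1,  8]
J_1(-4) ⊕ J_1(3) ⊕ J_2(6) ⊕ J_1(6)

The characteristic polynomial is
  det(x·I − A) = x^5 - 17*x^4 + 78*x^3 + 108*x^2 - 1512*x + 2592 = (x - 6)^3*(x - 3)*(x + 4)

Eigenvalues and multiplicities (the geometric multiplicity of λ is n − rank(A − λI), which equals the number of Jordan blocks for λ):
  λ = -4: algebraic multiplicity = 1, geometric multiplicity = 1
  λ = 3: algebraic multiplicity = 1, geometric multiplicity = 1
  λ = 6: algebraic multiplicity = 3, geometric multiplicity = 2

Determining the block sizes for each eigenvalue:
  λ = -4: one block (gm = 1), so the single block has size am = 1 → block sizes [1]
  λ = 3: one block (gm = 1), so the single block has size am = 1 → block sizes [1]
  λ = 6: 2 blocks summing to 3 forces exactly one block of size 2 and the rest size 1 → block sizes [2, 1]

Assembling the blocks gives a Jordan form
J =
  [-4, 0, 0, 0, 0]
  [ 0, 3, 0, 0, 0]
  [ 0, 0, 6, 1, 0]
  [ 0, 0, 0, 6, 0]
  [ 0, 0, 0, 0, 6]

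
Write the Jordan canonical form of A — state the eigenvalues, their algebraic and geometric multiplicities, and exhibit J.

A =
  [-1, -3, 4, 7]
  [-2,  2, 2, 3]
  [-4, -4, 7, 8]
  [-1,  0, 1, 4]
J_3(3) ⊕ J_1(3)

The characteristic polynomial is
  det(x·I − A) = x^4 - 12*x^3 + 54*x^2 - 108*x + 81 = (x - 3)^4

Eigenvalues and multiplicities (the geometric multiplicity of λ is n − rank(A − λI), which equals the number of Jordan blocks for λ):
  λ = 3: algebraic multiplicity = 4, geometric multiplicity = 2

Determining the block sizes for each eigenvalue:
  λ = 3: with am = 4 and gm = 2, the partition is not yet determined (e.g. several partitions of 4 into 2 parts exist). Let N = A − (3)·I. Computing rank(N^1) = 2, rank(N^2) = 1, rank(N^3) = 0; the number of blocks of size ≥ j is rank(N^{j−1}) − rank(N^j), giving [2, 1, 1]. So we have 1 block(s) of size 3, 1 block(s) of size 1 → block sizes [3, 1]

Assembling the blocks gives a Jordan form
J =
  [3, 1, 0, 0]
  [0, 3, 1, 0]
  [0, 0, 3, 0]
  [0, 0, 0, 3]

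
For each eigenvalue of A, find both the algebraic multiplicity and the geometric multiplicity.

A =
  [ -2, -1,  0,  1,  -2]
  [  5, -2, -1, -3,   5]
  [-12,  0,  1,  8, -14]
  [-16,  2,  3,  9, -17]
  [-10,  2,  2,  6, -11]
λ = -1: alg = 5, geom = 3

Step 1 — factor the characteristic polynomial to read off the algebraic multiplicities:
  χ_A(x) = (x + 1)^5

Step 2 — compute geometric multiplicities via the rank-nullity identity g(λ) = n − rank(A − λI):
  rank(A − (-1)·I) = 2, so dim ker(A − (-1)·I) = n − 2 = 3

Summary:
  λ = -1: algebraic multiplicity = 5, geometric multiplicity = 3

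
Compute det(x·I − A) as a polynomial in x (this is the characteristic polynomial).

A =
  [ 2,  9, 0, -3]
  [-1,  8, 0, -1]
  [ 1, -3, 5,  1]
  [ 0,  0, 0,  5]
x^4 - 20*x^3 + 150*x^2 - 500*x + 625

Expanding det(x·I − A) (e.g. by cofactor expansion or by noting that A is similar to its Jordan form J, which has the same characteristic polynomial as A) gives
  χ_A(x) = x^4 - 20*x^3 + 150*x^2 - 500*x + 625
which factors as (x - 5)^4. The eigenvalues (with algebraic multiplicities) are λ = 5 with multiplicity 4.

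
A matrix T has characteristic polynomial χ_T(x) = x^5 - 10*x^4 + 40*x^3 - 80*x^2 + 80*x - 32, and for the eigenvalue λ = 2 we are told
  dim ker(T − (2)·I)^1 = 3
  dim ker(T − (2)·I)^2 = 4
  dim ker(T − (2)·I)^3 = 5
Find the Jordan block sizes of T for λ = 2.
Block sizes for λ = 2: [3, 1, 1]

From the dimensions of kernels of powers, the number of Jordan blocks of size at least j is d_j − d_{j−1} where d_j = dim ker(N^j) (with d_0 = 0). Computing the differences gives [3, 1, 1].
The number of blocks of size exactly k is (#blocks of size ≥ k) − (#blocks of size ≥ k + 1), so the partition is: 2 block(s) of size 1, 1 block(s) of size 3.
In nonincreasing order the block sizes are [3, 1, 1].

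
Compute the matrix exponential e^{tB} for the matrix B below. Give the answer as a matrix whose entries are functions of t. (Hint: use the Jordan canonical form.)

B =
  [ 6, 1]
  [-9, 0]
e^{tB} =
  [3*t*exp(3*t) + exp(3*t), t*exp(3*t)]
  [-9*t*exp(3*t), -3*t*exp(3*t) + exp(3*t)]

Strategy: write B = P · J · P⁻¹ where J is a Jordan canonical form, so e^{tB} = P · e^{tJ} · P⁻¹, and e^{tJ} can be computed block-by-block.

B has Jordan form
J =
  [3, 1]
  [0, 3]
(up to reordering of blocks).

Per-block formulas:
  For a 2×2 Jordan block J_2(3): exp(t · J_2(3)) = e^(3t)·(I + t·N), where N is the 2×2 nilpotent shift.

After assembling e^{tJ} and conjugating by P, we get:

e^{tB} =
  [3*t*exp(3*t) + exp(3*t), t*exp(3*t)]
  [-9*t*exp(3*t), -3*t*exp(3*t) + exp(3*t)]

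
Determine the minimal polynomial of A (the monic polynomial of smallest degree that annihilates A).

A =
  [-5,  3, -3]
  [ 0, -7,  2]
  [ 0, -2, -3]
x^2 + 10*x + 25

The characteristic polynomial is χ_A(x) = (x + 5)^3, so the eigenvalues are known. The minimal polynomial is
  m_A(x) = Π_λ (x − λ)^{k_λ}
where k_λ is the size of the *largest* Jordan block for λ (equivalently, the smallest k with (A − λI)^k v = 0 for every generalised eigenvector v of λ).

  λ = -5: largest Jordan block has size 2, contributing (x + 5)^2

So m_A(x) = (x + 5)^2 = x^2 + 10*x + 25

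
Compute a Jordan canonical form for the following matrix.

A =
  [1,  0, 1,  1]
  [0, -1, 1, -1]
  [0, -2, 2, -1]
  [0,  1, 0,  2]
J_3(1) ⊕ J_1(1)

The characteristic polynomial is
  det(x·I − A) = x^4 - 4*x^3 + 6*x^2 - 4*x + 1 = (x - 1)^4

Eigenvalues and multiplicities (the geometric multiplicity of λ is n − rank(A − λI), which equals the number of Jordan blocks for λ):
  λ = 1: algebraic multiplicity = 4, geometric multiplicity = 2

Determining the block sizes for each eigenvalue:
  λ = 1: with am = 4 and gm = 2, the partition is not yet determined (e.g. several partitions of 4 into 2 parts exist). Let N = A − (1)·I. Computing rank(N^1) = 2, rank(N^2) = 1, rank(N^3) = 0; the number of blocks of size ≥ j is rank(N^{j−1}) − rank(N^j), giving [2, 1, 1]. So we have 1 block(s) of size 3, 1 block(s) of size 1 → block sizes [3, 1]

Assembling the blocks gives a Jordan form
J =
  [1, 1, 0, 0]
  [0, 1, 1, 0]
  [0, 0, 1, 0]
  [0, 0, 0, 1]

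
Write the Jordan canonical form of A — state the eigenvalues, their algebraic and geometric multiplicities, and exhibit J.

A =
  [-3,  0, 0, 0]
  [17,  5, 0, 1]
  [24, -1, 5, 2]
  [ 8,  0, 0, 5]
J_1(-3) ⊕ J_3(5)

The characteristic polynomial is
  det(x·I − A) = x^4 - 12*x^3 + 30*x^2 + 100*x - 375 = (x - 5)^3*(x + 3)

Eigenvalues and multiplicities (the geometric multiplicity of λ is n − rank(A − λI), which equals the number of Jordan blocks for λ):
  λ = -3: algebraic multiplicity = 1, geometric multiplicity = 1
  λ = 5: algebraic multiplicity = 3, geometric multiplicity = 1

Determining the block sizes for each eigenvalue:
  λ = -3: one block (gm = 1), so the single block has size am = 1 → block sizes [1]
  λ = 5: one block (gm = 1), so the single block has size am = 3 → block sizes [3]

Assembling the blocks gives a Jordan form
J =
  [-3, 0, 0, 0]
  [ 0, 5, 1, 0]
  [ 0, 0, 5, 1]
  [ 0, 0, 0, 5]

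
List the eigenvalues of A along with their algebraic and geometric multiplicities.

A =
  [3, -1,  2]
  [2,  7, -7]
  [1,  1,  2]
λ = 4: alg = 3, geom = 1

Step 1 — factor the characteristic polynomial to read off the algebraic multiplicities:
  χ_A(x) = (x - 4)^3

Step 2 — compute geometric multiplicities via the rank-nullity identity g(λ) = n − rank(A − λI):
  rank(A − (4)·I) = 2, so dim ker(A − (4)·I) = n − 2 = 1

Summary:
  λ = 4: algebraic multiplicity = 3, geometric multiplicity = 1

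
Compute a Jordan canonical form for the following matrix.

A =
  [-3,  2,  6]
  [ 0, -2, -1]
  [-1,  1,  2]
J_3(-1)

The characteristic polynomial is
  det(x·I − A) = x^3 + 3*x^2 + 3*x + 1 = (x + 1)^3

Eigenvalues and multiplicities (the geometric multiplicity of λ is n − rank(A − λI), which equals the number of Jordan blocks for λ):
  λ = -1: algebraic multiplicity = 3, geometric multiplicity = 1

Determining the block sizes for each eigenvalue:
  λ = -1: one block (gm = 1), so the single block has size am = 3 → block sizes [3]

Assembling the blocks gives a Jordan form
J =
  [-1,  1,  0]
  [ 0, -1,  1]
  [ 0,  0, -1]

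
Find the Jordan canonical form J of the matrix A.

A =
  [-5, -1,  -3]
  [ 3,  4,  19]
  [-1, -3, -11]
J_3(-4)

The characteristic polynomial is
  det(x·I − A) = x^3 + 12*x^2 + 48*x + 64 = (x + 4)^3

Eigenvalues and multiplicities (the geometric multiplicity of λ is n − rank(A − λI), which equals the number of Jordan blocks for λ):
  λ = -4: algebraic multiplicity = 3, geometric multiplicity = 1

Determining the block sizes for each eigenvalue:
  λ = -4: one block (gm = 1), so the single block has size am = 3 → block sizes [3]

Assembling the blocks gives a Jordan form
J =
  [-4,  1,  0]
  [ 0, -4,  1]
  [ 0,  0, -4]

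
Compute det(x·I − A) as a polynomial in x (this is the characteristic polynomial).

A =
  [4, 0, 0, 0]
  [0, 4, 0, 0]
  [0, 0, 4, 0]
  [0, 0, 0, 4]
x^4 - 16*x^3 + 96*x^2 - 256*x + 256

Expanding det(x·I − A) (e.g. by cofactor expansion or by noting that A is similar to its Jordan form J, which has the same characteristic polynomial as A) gives
  χ_A(x) = x^4 - 16*x^3 + 96*x^2 - 256*x + 256
which factors as (x - 4)^4. The eigenvalues (with algebraic multiplicities) are λ = 4 with multiplicity 4.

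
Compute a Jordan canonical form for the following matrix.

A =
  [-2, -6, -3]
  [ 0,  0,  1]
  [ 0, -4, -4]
J_2(-2) ⊕ J_1(-2)

The characteristic polynomial is
  det(x·I − A) = x^3 + 6*x^2 + 12*x + 8 = (x + 2)^3

Eigenvalues and multiplicities (the geometric multiplicity of λ is n − rank(A − λI), which equals the number of Jordan blocks for λ):
  λ = -2: algebraic multiplicity = 3, geometric multiplicity = 2

Determining the block sizes for each eigenvalue:
  λ = -2: 2 blocks summing to 3 forces exactly one block of size 2 and the rest size 1 → block sizes [2, 1]

Assembling the blocks gives a Jordan form
J =
  [-2,  1,  0]
  [ 0, -2,  0]
  [ 0,  0, -2]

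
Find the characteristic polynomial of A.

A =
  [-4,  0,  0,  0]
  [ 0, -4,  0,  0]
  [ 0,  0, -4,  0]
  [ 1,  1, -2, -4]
x^4 + 16*x^3 + 96*x^2 + 256*x + 256

Expanding det(x·I − A) (e.g. by cofactor expansion or by noting that A is similar to its Jordan form J, which has the same characteristic polynomial as A) gives
  χ_A(x) = x^4 + 16*x^3 + 96*x^2 + 256*x + 256
which factors as (x + 4)^4. The eigenvalues (with algebraic multiplicities) are λ = -4 with multiplicity 4.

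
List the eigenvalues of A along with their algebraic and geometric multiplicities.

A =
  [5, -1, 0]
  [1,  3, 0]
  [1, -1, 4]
λ = 4: alg = 3, geom = 2

Step 1 — factor the characteristic polynomial to read off the algebraic multiplicities:
  χ_A(x) = (x - 4)^3

Step 2 — compute geometric multiplicities via the rank-nullity identity g(λ) = n − rank(A − λI):
  rank(A − (4)·I) = 1, so dim ker(A − (4)·I) = n − 1 = 2

Summary:
  λ = 4: algebraic multiplicity = 3, geometric multiplicity = 2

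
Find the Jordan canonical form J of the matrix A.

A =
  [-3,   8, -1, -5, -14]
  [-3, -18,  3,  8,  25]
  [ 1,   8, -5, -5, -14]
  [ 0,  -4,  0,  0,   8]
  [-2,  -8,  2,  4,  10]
J_2(-4) ⊕ J_1(-4) ⊕ J_2(-2)

The characteristic polynomial is
  det(x·I − A) = x^5 + 16*x^4 + 100*x^3 + 304*x^2 + 448*x + 256 = (x + 2)^2*(x + 4)^3

Eigenvalues and multiplicities (the geometric multiplicity of λ is n − rank(A − λI), which equals the number of Jordan blocks for λ):
  λ = -4: algebraic multiplicity = 3, geometric multiplicity = 2
  λ = -2: algebraic multiplicity = 2, geometric multiplicity = 1

Determining the block sizes for each eigenvalue:
  λ = -4: 2 blocks summing to 3 forces exactly one block of size 2 and the rest size 1 → block sizes [2, 1]
  λ = -2: one block (gm = 1), so the single block has size am = 2 → block sizes [2]

Assembling the blocks gives a Jordan form
J =
  [-4,  1,  0,  0,  0]
  [ 0, -4,  0,  0,  0]
  [ 0,  0, -4,  0,  0]
  [ 0,  0,  0, -2,  1]
  [ 0,  0,  0,  0, -2]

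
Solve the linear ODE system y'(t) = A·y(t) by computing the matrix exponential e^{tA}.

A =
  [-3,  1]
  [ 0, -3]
e^{tA} =
  [exp(-3*t), t*exp(-3*t)]
  [0, exp(-3*t)]

Strategy: write A = P · J · P⁻¹ where J is a Jordan canonical form, so e^{tA} = P · e^{tJ} · P⁻¹, and e^{tJ} can be computed block-by-block.

A has Jordan form
J =
  [-3,  1]
  [ 0, -3]
(up to reordering of blocks).

Per-block formulas:
  For a 2×2 Jordan block J_2(-3): exp(t · J_2(-3)) = e^(-3t)·(I + t·N), where N is the 2×2 nilpotent shift.

After assembling e^{tJ} and conjugating by P, we get:

e^{tA} =
  [exp(-3*t), t*exp(-3*t)]
  [0, exp(-3*t)]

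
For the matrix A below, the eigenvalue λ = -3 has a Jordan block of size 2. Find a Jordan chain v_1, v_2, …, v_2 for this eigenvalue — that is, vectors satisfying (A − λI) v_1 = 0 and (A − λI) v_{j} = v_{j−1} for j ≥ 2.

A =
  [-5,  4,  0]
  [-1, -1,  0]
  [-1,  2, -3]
A Jordan chain for λ = -3 of length 2:
v_1 = (-2, -1, -1)ᵀ
v_2 = (1, 0, 0)ᵀ

Let N = A − (-3)·I. We want v_2 with N^2 v_2 = 0 but N^1 v_2 ≠ 0; then v_{j-1} := N · v_j for j = 2, …, 2.

Pick v_2 = (1, 0, 0)ᵀ.
Then v_1 = N · v_2 = (-2, -1, -1)ᵀ.

Sanity check: (A − (-3)·I) v_1 = (0, 0, 0)ᵀ = 0. ✓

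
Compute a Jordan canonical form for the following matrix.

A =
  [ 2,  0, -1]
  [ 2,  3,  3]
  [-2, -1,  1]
J_3(2)

The characteristic polynomial is
  det(x·I − A) = x^3 - 6*x^2 + 12*x - 8 = (x - 2)^3

Eigenvalues and multiplicities (the geometric multiplicity of λ is n − rank(A − λI), which equals the number of Jordan blocks for λ):
  λ = 2: algebraic multiplicity = 3, geometric multiplicity = 1

Determining the block sizes for each eigenvalue:
  λ = 2: one block (gm = 1), so the single block has size am = 3 → block sizes [3]

Assembling the blocks gives a Jordan form
J =
  [2, 1, 0]
  [0, 2, 1]
  [0, 0, 2]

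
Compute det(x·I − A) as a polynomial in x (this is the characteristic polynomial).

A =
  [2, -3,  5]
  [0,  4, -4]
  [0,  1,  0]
x^3 - 6*x^2 + 12*x - 8

Expanding det(x·I − A) (e.g. by cofactor expansion or by noting that A is similar to its Jordan form J, which has the same characteristic polynomial as A) gives
  χ_A(x) = x^3 - 6*x^2 + 12*x - 8
which factors as (x - 2)^3. The eigenvalues (with algebraic multiplicities) are λ = 2 with multiplicity 3.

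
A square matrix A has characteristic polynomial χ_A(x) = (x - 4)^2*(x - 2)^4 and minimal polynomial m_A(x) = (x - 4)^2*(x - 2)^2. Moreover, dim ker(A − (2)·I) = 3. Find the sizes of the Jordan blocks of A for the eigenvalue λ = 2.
Block sizes for λ = 2: [2, 1, 1]

Step 1 — from the characteristic polynomial, algebraic multiplicity of λ = 2 is 4. From dim ker(A − (2)·I) = 3, there are exactly 3 Jordan blocks for λ = 2.
Step 2 — from the minimal polynomial, the factor (x − 2)^2 tells us the largest block for λ = 2 has size 2.
Step 3 — with total size 4, 3 blocks, and largest block 2, the block sizes (in nonincreasing order) are [2, 1, 1].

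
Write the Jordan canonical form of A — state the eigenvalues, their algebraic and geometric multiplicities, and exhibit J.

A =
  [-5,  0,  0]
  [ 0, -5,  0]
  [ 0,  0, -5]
J_1(-5) ⊕ J_1(-5) ⊕ J_1(-5)

The characteristic polynomial is
  det(x·I − A) = x^3 + 15*x^2 + 75*x + 125 = (x + 5)^3

Eigenvalues and multiplicities (the geometric multiplicity of λ is n − rank(A − λI), which equals the number of Jordan blocks for λ):
  λ = -5: algebraic multiplicity = 3, geometric multiplicity = 3

Determining the block sizes for each eigenvalue:
  λ = -5: gm = am = 3, so every block has size 1 → block sizes [1, 1, 1]

Assembling the blocks gives a Jordan form
J =
  [-5,  0,  0]
  [ 0, -5,  0]
  [ 0,  0, -5]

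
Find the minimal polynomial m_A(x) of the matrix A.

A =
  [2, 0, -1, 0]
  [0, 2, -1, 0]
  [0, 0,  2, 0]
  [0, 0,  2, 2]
x^2 - 4*x + 4

The characteristic polynomial is χ_A(x) = (x - 2)^4, so the eigenvalues are known. The minimal polynomial is
  m_A(x) = Π_λ (x − λ)^{k_λ}
where k_λ is the size of the *largest* Jordan block for λ (equivalently, the smallest k with (A − λI)^k v = 0 for every generalised eigenvector v of λ).

  λ = 2: largest Jordan block has size 2, contributing (x − 2)^2

So m_A(x) = (x - 2)^2 = x^2 - 4*x + 4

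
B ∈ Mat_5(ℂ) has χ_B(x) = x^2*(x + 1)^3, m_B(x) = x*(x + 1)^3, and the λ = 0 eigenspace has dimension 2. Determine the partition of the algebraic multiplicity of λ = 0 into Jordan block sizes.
Block sizes for λ = 0: [1, 1]

Step 1 — from the characteristic polynomial, algebraic multiplicity of λ = 0 is 2. From dim ker(B − (0)·I) = 2, there are exactly 2 Jordan blocks for λ = 0.
Step 2 — from the minimal polynomial, the factor (x − 0) tells us the largest block for λ = 0 has size 1.
Step 3 — with total size 2, 2 blocks, and largest block 1, the block sizes (in nonincreasing order) are [1, 1].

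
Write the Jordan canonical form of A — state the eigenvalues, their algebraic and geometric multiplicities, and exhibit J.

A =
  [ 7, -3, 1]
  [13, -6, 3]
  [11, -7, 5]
J_3(2)

The characteristic polynomial is
  det(x·I − A) = x^3 - 6*x^2 + 12*x - 8 = (x - 2)^3

Eigenvalues and multiplicities (the geometric multiplicity of λ is n − rank(A − λI), which equals the number of Jordan blocks for λ):
  λ = 2: algebraic multiplicity = 3, geometric multiplicity = 1

Determining the block sizes for each eigenvalue:
  λ = 2: one block (gm = 1), so the single block has size am = 3 → block sizes [3]

Assembling the blocks gives a Jordan form
J =
  [2, 1, 0]
  [0, 2, 1]
  [0, 0, 2]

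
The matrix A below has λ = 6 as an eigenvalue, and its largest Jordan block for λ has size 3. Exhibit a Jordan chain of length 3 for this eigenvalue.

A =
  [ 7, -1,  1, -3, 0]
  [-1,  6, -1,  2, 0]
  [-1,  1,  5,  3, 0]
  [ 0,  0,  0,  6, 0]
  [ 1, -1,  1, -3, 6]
A Jordan chain for λ = 6 of length 3:
v_1 = (1, 0, -1, 0, 1)ᵀ
v_2 = (1, -1, -1, 0, 1)ᵀ
v_3 = (1, 0, 0, 0, 0)ᵀ

Let N = A − (6)·I. We want v_3 with N^3 v_3 = 0 but N^2 v_3 ≠ 0; then v_{j-1} := N · v_j for j = 3, …, 2.

Pick v_3 = (1, 0, 0, 0, 0)ᵀ.
Then v_2 = N · v_3 = (1, -1, -1, 0, 1)ᵀ.
Then v_1 = N · v_2 = (1, 0, -1, 0, 1)ᵀ.

Sanity check: (A − (6)·I) v_1 = (0, 0, 0, 0, 0)ᵀ = 0. ✓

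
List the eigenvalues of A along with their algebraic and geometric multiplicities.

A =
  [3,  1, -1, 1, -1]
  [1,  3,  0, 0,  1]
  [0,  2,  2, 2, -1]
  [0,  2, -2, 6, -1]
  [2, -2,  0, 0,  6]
λ = 4: alg = 5, geom = 2

Step 1 — factor the characteristic polynomial to read off the algebraic multiplicities:
  χ_A(x) = (x - 4)^5

Step 2 — compute geometric multiplicities via the rank-nullity identity g(λ) = n − rank(A − λI):
  rank(A − (4)·I) = 3, so dim ker(A − (4)·I) = n − 3 = 2

Summary:
  λ = 4: algebraic multiplicity = 5, geometric multiplicity = 2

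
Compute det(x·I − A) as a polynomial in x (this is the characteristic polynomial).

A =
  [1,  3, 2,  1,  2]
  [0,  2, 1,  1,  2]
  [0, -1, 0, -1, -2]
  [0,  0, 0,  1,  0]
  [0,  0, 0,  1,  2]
x^5 - 6*x^4 + 14*x^3 - 16*x^2 + 9*x - 2

Expanding det(x·I − A) (e.g. by cofactor expansion or by noting that A is similar to its Jordan form J, which has the same characteristic polynomial as A) gives
  χ_A(x) = x^5 - 6*x^4 + 14*x^3 - 16*x^2 + 9*x - 2
which factors as (x - 2)*(x - 1)^4. The eigenvalues (with algebraic multiplicities) are λ = 1 with multiplicity 4, λ = 2 with multiplicity 1.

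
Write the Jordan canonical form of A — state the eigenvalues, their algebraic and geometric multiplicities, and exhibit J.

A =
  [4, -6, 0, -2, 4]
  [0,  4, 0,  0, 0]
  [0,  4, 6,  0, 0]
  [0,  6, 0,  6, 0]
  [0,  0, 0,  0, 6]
J_1(4) ⊕ J_1(4) ⊕ J_1(6) ⊕ J_1(6) ⊕ J_1(6)

The characteristic polynomial is
  det(x·I − A) = x^5 - 26*x^4 + 268*x^3 - 1368*x^2 + 3456*x - 3456 = (x - 6)^3*(x - 4)^2

Eigenvalues and multiplicities (the geometric multiplicity of λ is n − rank(A − λI), which equals the number of Jordan blocks for λ):
  λ = 4: algebraic multiplicity = 2, geometric multiplicity = 2
  λ = 6: algebraic multiplicity = 3, geometric multiplicity = 3

Determining the block sizes for each eigenvalue:
  λ = 4: gm = am = 2, so every block has size 1 → block sizes [1, 1]
  λ = 6: gm = am = 3, so every block has size 1 → block sizes [1, 1, 1]

Assembling the blocks gives a Jordan form
J =
  [4, 0, 0, 0, 0]
  [0, 4, 0, 0, 0]
  [0, 0, 6, 0, 0]
  [0, 0, 0, 6, 0]
  [0, 0, 0, 0, 6]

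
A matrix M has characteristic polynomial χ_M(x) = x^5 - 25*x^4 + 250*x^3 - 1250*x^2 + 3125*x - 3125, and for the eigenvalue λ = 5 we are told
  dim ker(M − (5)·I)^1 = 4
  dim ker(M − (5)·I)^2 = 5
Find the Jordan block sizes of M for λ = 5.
Block sizes for λ = 5: [2, 1, 1, 1]

From the dimensions of kernels of powers, the number of Jordan blocks of size at least j is d_j − d_{j−1} where d_j = dim ker(N^j) (with d_0 = 0). Computing the differences gives [4, 1].
The number of blocks of size exactly k is (#blocks of size ≥ k) − (#blocks of size ≥ k + 1), so the partition is: 3 block(s) of size 1, 1 block(s) of size 2.
In nonincreasing order the block sizes are [2, 1, 1, 1].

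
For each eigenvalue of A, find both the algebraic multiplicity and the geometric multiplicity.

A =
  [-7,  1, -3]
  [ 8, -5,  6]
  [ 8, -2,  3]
λ = -3: alg = 3, geom = 2

Step 1 — factor the characteristic polynomial to read off the algebraic multiplicities:
  χ_A(x) = (x + 3)^3

Step 2 — compute geometric multiplicities via the rank-nullity identity g(λ) = n − rank(A − λI):
  rank(A − (-3)·I) = 1, so dim ker(A − (-3)·I) = n − 1 = 2

Summary:
  λ = -3: algebraic multiplicity = 3, geometric multiplicity = 2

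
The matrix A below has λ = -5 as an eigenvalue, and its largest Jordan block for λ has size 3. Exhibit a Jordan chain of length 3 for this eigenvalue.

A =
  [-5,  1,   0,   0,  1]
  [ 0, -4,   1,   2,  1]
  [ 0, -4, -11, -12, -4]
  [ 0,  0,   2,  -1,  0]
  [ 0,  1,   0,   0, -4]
A Jordan chain for λ = -5 of length 3:
v_1 = (2, -2, 16, -8, 2)ᵀ
v_2 = (1, 1, -4, 0, 1)ᵀ
v_3 = (0, 1, 0, 0, 0)ᵀ

Let N = A − (-5)·I. We want v_3 with N^3 v_3 = 0 but N^2 v_3 ≠ 0; then v_{j-1} := N · v_j for j = 3, …, 2.

Pick v_3 = (0, 1, 0, 0, 0)ᵀ.
Then v_2 = N · v_3 = (1, 1, -4, 0, 1)ᵀ.
Then v_1 = N · v_2 = (2, -2, 16, -8, 2)ᵀ.

Sanity check: (A − (-5)·I) v_1 = (0, 0, 0, 0, 0)ᵀ = 0. ✓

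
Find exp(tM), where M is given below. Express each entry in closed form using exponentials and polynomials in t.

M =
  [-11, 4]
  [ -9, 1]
e^{tM} =
  [-6*t*exp(-5*t) + exp(-5*t), 4*t*exp(-5*t)]
  [-9*t*exp(-5*t), 6*t*exp(-5*t) + exp(-5*t)]

Strategy: write M = P · J · P⁻¹ where J is a Jordan canonical form, so e^{tM} = P · e^{tJ} · P⁻¹, and e^{tJ} can be computed block-by-block.

M has Jordan form
J =
  [-5,  1]
  [ 0, -5]
(up to reordering of blocks).

Per-block formulas:
  For a 2×2 Jordan block J_2(-5): exp(t · J_2(-5)) = e^(-5t)·(I + t·N), where N is the 2×2 nilpotent shift.

After assembling e^{tJ} and conjugating by P, we get:

e^{tM} =
  [-6*t*exp(-5*t) + exp(-5*t), 4*t*exp(-5*t)]
  [-9*t*exp(-5*t), 6*t*exp(-5*t) + exp(-5*t)]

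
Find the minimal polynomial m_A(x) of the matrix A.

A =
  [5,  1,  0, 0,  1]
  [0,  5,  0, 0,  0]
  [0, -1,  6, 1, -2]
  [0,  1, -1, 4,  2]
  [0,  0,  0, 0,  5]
x^2 - 10*x + 25

The characteristic polynomial is χ_A(x) = (x - 5)^5, so the eigenvalues are known. The minimal polynomial is
  m_A(x) = Π_λ (x − λ)^{k_λ}
where k_λ is the size of the *largest* Jordan block for λ (equivalently, the smallest k with (A − λI)^k v = 0 for every generalised eigenvector v of λ).

  λ = 5: largest Jordan block has size 2, contributing (x − 5)^2

So m_A(x) = (x - 5)^2 = x^2 - 10*x + 25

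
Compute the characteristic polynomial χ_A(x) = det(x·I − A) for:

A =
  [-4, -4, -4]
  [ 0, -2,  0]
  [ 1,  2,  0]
x^3 + 6*x^2 + 12*x + 8

Expanding det(x·I − A) (e.g. by cofactor expansion or by noting that A is similar to its Jordan form J, which has the same characteristic polynomial as A) gives
  χ_A(x) = x^3 + 6*x^2 + 12*x + 8
which factors as (x + 2)^3. The eigenvalues (with algebraic multiplicities) are λ = -2 with multiplicity 3.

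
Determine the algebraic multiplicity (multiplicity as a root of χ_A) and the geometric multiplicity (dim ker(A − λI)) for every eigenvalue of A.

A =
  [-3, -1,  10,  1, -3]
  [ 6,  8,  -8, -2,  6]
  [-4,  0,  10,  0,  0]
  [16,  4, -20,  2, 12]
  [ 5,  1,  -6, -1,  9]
λ = 4: alg = 2, geom = 1; λ = 6: alg = 3, geom = 3

Step 1 — factor the characteristic polynomial to read off the algebraic multiplicities:
  χ_A(x) = (x - 6)^3*(x - 4)^2

Step 2 — compute geometric multiplicities via the rank-nullity identity g(λ) = n − rank(A − λI):
  rank(A − (4)·I) = 4, so dim ker(A − (4)·I) = n − 4 = 1
  rank(A − (6)·I) = 2, so dim ker(A − (6)·I) = n − 2 = 3

Summary:
  λ = 4: algebraic multiplicity = 2, geometric multiplicity = 1
  λ = 6: algebraic multiplicity = 3, geometric multiplicity = 3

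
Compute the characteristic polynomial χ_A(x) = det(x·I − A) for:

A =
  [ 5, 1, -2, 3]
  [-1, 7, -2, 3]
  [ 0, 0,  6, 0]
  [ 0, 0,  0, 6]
x^4 - 24*x^3 + 216*x^2 - 864*x + 1296

Expanding det(x·I − A) (e.g. by cofactor expansion or by noting that A is similar to its Jordan form J, which has the same characteristic polynomial as A) gives
  χ_A(x) = x^4 - 24*x^3 + 216*x^2 - 864*x + 1296
which factors as (x - 6)^4. The eigenvalues (with algebraic multiplicities) are λ = 6 with multiplicity 4.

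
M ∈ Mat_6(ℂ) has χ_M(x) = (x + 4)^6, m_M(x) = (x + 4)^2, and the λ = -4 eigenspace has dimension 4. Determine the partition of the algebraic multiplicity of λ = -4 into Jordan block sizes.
Block sizes for λ = -4: [2, 2, 1, 1]

Step 1 — from the characteristic polynomial, algebraic multiplicity of λ = -4 is 6. From dim ker(M − (-4)·I) = 4, there are exactly 4 Jordan blocks for λ = -4.
Step 2 — from the minimal polynomial, the factor (x + 4)^2 tells us the largest block for λ = -4 has size 2.
Step 3 — with total size 6, 4 blocks, and largest block 2, the block sizes (in nonincreasing order) are [2, 2, 1, 1].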